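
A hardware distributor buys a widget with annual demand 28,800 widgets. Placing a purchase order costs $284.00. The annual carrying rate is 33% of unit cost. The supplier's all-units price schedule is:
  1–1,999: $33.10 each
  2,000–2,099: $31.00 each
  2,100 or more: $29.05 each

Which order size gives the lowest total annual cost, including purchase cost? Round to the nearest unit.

Holding cost per unit per year at price C is H = 0.33·C.
Candidates are each tier's EOQ (if it falls in that tier) and each price-break quantity.
EOQ at $33.10 = 1223.8 (feasible in tier 1): TC = 28,800×$33.10 + (28,800/1223.8)×284 + (1223.8/2)×0.33×$33.10 = $966,647.23.
EOQ at $31.00 = 1264.5 < 2000, so use break Q=2000: TC = 28,800×$31.00 + (28,800/2000.0)×284 + (2000.0/2)×0.33×$31.00 = $907,119.60.
EOQ at $29.05 = 1306.3 < 2100, so use break Q=2100: TC = 28,800×$29.05 + (28,800/2100.0)×284 + (2100.0/2)×0.33×$29.05 = $850,600.68.
Lowest total cost is $850,600.68 at Q = 2100.0.

Q* ≈ 2,100 widgets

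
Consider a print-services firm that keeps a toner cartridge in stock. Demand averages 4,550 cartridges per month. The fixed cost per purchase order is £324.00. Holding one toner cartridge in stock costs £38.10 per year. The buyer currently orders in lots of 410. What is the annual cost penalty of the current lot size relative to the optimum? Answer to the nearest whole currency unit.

Annual demand D = 4,550 × 12 = 54,600.
EOQ = √(2DS/H) = √(2 × 54,600 × 324 / 38.1) ≈ 963.65.
Cost at Q* = (D/Q*)S + (Q*/2)H = √(2DSH) ≈ £36,715.23.
Cost at Q = 410: (54,600/410)×324 + (410/2)×38.1 = £43,147.32 + £7,810.50 = £50,957.82.
Excess = £50,957.82 − £36,715.23 = £14,242.58.

Extra cost ≈ £14,243 per year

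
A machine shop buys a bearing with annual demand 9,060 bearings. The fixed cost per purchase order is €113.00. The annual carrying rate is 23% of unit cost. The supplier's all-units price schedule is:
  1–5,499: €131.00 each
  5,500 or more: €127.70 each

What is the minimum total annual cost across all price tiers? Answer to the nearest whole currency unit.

TC* ≈ €1,194,714

Holding cost per unit per year at price C is H = 0.23·C.
Candidates are each tier's EOQ (if it falls in that tier) and each price-break quantity.
EOQ at €131.00 = 260.7 (feasible in tier 1): TC = 9,060×€131.00 + (9,060/260.7)×113 + (260.7/2)×0.23×€131.00 = €1,194,714.49.
EOQ at €127.70 = 264.0 < 5500, so use break Q=5500: TC = 9,060×€127.70 + (9,060/5500.0)×113 + (5500.0/2)×0.23×€127.70 = €1,237,918.39.
Lowest total cost among the candidates is at Q = 260.7.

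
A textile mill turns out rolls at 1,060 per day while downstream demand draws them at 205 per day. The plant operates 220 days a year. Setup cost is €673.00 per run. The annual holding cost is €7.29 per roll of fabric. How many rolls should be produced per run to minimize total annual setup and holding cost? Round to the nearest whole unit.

Annual demand D = 205 × 220 = 45,100.
Production build-up factor (1 − d/p) = 1 − 205/1,060 = 0.8066.
Q* = √(2DS / (H(1 − d/p))) = √(2 × 45,100 × 673 / (7.29 × 0.8066)).
= √(60,704,600 / 5.8801) ≈ 3213.046.

Q* ≈ 3,213 rolls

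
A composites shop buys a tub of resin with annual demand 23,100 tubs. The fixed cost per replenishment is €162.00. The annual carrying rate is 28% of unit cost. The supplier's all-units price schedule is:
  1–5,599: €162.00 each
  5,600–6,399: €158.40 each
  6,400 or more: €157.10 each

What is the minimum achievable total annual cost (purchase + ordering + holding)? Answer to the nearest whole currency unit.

TC* ≈ €3,760,625

Holding cost per unit per year at price C is H = 0.28·C.
Evaluate total cost at each tier's feasible EOQ or, if the EOQ is below the tier, at the tier's minimum quantity.
EOQ at €162.00 = 406.2 (feasible in tier 1): TC = 23,100×€162.00 + (23,100/406.2)×162 + (406.2/2)×0.28×€162.00 = €3,760,625.32.
EOQ at €158.40 = 410.8 < 5600, so use break Q=5600: TC = 23,100×€158.40 + (23,100/5600.0)×162 + (5600.0/2)×0.28×€158.40 = €3,783,893.85.
EOQ at €157.10 = 412.5 < 6400, so use break Q=6400: TC = 23,100×€157.10 + (23,100/6400.0)×162 + (6400.0/2)×0.28×€157.10 = €3,770,356.32.
Lowest total cost among the candidates is at Q = 406.2.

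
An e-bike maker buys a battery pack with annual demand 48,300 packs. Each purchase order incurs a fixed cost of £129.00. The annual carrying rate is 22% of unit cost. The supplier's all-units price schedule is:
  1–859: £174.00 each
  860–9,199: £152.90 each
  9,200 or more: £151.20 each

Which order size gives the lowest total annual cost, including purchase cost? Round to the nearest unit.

Holding cost per unit per year at price C is H = 0.22·C.
For each price level, check whether its EOQ is feasible; otherwise the best quantity at that price is the breakpoint.
EOQ at £174.00 = 570.6 (feasible in tier 1): TC = 48,300×£174.00 + (48,300/570.6)×129 + (570.6/2)×0.22×£174.00 = £8,426,040.84.
EOQ at £152.90 = 608.7 < 860, so use break Q=860: TC = 48,300×£152.90 + (48,300/860.0)×129 + (860.0/2)×0.22×£152.90 = £7,406,779.34.
EOQ at £151.20 = 612.1 < 9200, so use break Q=9200: TC = 48,300×£151.20 + (48,300/9200.0)×129 + (9200.0/2)×0.22×£151.20 = £7,456,651.65.
Lowest total cost is £7,406,779.34 at Q = 860.0.

Q* ≈ 860 packs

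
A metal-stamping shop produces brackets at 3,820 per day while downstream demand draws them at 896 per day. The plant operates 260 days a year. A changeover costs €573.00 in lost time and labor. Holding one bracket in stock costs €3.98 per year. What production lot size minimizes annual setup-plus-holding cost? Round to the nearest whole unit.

Annual demand D = 896 × 260 = 232,960.
Production build-up factor (1 − d/p) = 1 − 896/3,820 = 0.7654.
Q* = √(2DS / (H(1 − d/p))) = √(2 × 232,960 × 573 / (3.98 × 0.7654)).
= √(266,972,160 / 3.0465) ≈ 9361.263.

Q* ≈ 9,361 brackets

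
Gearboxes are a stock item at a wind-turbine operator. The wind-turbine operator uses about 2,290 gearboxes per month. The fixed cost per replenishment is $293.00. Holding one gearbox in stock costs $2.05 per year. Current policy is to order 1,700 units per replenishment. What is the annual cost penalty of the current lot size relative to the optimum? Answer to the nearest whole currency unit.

Annual demand D = 2,290 × 12 = 27,480.
EOQ = √(2DS/H) = √(2 × 27,480 × 293 / 2.05) ≈ 2802.72.
Cost at Q* = (D/Q*)S + (Q*/2)H = √(2DSH) ≈ $5,745.58.
Cost at Q = 1,700: (27,480/1,700)×293 + (1,700/2)×2.05 = $4,736.26 + $1,742.50 = $6,478.76.
Excess = $6,478.76 − $5,745.58 = $733.18.

Extra cost ≈ $733 per year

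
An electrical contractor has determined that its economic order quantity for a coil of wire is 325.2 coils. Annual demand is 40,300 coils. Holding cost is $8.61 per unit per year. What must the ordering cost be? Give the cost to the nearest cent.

S ≈ $11.30

Squaring Q* = √(2DS/H) gives Q*² = 2DS/H.
From Q* = √(2DS/H): S = Q*²H / (2D) = 325.2² × 8.61 / (2 × 40,300) = 11.2972.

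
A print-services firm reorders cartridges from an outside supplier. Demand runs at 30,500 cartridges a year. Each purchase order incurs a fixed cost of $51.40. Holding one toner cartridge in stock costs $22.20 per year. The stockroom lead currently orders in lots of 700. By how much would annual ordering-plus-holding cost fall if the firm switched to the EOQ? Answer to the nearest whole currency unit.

Extra cost ≈ $1,667 per year

EOQ = √(2DS/H) = √(2 × 30,500 × 51.4 / 22.2) ≈ 375.81.
Cost at Q* = (D/Q*)S + (Q*/2)H = √(2DSH) ≈ $8,343.01.
Cost at Q = 700: (30,500/700)×51.4 + (700/2)×22.2 = $2,239.57 + $7,770.00 = $10,009.57.
Excess = $10,009.57 − $8,343.01 = $1,666.56.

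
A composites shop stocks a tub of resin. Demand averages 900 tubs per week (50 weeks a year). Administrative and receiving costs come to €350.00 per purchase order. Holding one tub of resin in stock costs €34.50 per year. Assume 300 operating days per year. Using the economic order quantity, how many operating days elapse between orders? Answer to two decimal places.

T ≈ 6.37 days

Annual demand D = 900 × 50 = 45,000.
The optimal lot size = √(2DS/H) = √(2 × 45,000 × 350 / 34.5) ≈ 955.53.
Cycle time = Q*/D × 300 = 955.53 / 45,000 × 300 ≈ 6.370 days.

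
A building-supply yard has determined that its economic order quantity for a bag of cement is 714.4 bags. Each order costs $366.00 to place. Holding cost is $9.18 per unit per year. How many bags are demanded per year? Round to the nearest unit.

D ≈ 6,401 bags per year

Squaring Q* = √(2DS/H) gives Q*² = 2DS/H.
From Q* = √(2DS/H): D = Q*²H / (2S) = 714.4² × 9.18 / (2 × 366) = 6400.509.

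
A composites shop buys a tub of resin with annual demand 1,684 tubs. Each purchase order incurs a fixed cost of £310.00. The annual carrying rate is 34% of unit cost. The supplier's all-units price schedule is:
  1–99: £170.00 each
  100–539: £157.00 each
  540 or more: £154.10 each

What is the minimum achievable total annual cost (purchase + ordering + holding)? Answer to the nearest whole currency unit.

TC* ≈ £271,853

Holding cost per unit per year at price C is H = 0.34·C.
Evaluate total cost at each tier's feasible EOQ or, if the EOQ is below the tier, at the tier's minimum quantity.
Tier 1 (£170.00): EOQ = 134.4 exceeds tier's upper bound 99, so this tier is dominated.
EOQ at £157.00 = 139.9 (feasible in tier 2): TC = 1,684×£157.00 + (1,684/139.9)×310 + (139.9/2)×0.34×£157.00 = £271,853.45.
EOQ at £154.10 = 141.2 < 540, so use break Q=540: TC = 1,684×£154.10 + (1,684/540.0)×310 + (540.0/2)×0.34×£154.10 = £274,617.52.
Lowest total cost among the candidates is at Q = 139.9.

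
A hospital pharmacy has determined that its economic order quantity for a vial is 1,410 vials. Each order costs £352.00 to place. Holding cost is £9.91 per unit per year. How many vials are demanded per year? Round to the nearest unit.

Squaring Q* = √(2DS/H) gives Q*² = 2DS/H.
From Q* = √(2DS/H): D = Q*²H / (2S) = 1,410² × 9.91 / (2 × 352) = 27985.896.

D ≈ 27,986 vials per year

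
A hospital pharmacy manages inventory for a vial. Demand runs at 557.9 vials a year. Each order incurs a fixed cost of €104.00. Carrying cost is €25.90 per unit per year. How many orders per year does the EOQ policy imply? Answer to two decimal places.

N ≈ 8.33 orders per year

The optimal lot size = √(2DS/H) = √(2 × 557.9 × 104 / 25.9) ≈ 66.94.
Orders per year = D / Q* = 557.9 / 66.94 ≈ 8.335.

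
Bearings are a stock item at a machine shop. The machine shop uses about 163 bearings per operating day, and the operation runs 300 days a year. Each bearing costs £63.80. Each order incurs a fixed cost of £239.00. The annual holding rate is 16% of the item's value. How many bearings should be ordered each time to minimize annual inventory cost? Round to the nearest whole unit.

Q* ≈ 1,513 bearings

Annual demand D = 163 × 300 = 48,900.
Holding cost H = 0.16 × £63.80 = £10.2080 per unit per year.
EOQ = √(2DS / H) = √(2 × 48,900 × 239 / 10.208).
= √(23,374,200 / 10.208) = √2,289,792.3197 ≈ 1513.206.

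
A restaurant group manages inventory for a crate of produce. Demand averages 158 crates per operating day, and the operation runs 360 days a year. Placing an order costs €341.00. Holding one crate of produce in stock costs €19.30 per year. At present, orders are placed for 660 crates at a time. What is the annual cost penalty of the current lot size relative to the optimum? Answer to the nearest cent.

Extra cost ≈ €8,394.82 per year

Annual demand D = 158 × 360 = 56,880.
EOQ = √(2DS/H) = √(2 × 56,880 × 341 / 19.3) ≈ 1417.73.
Cost at Q* = (D/Q*)S + (Q*/2)H = √(2DSH) ≈ €27,362.18.
Cost at Q = 660: (56,880/660)×341 + (660/2)×19.3 = €29,388.00 + €6,369.00 = €35,757.00.
Excess = €35,757.00 − €27,362.18 = €8,394.82.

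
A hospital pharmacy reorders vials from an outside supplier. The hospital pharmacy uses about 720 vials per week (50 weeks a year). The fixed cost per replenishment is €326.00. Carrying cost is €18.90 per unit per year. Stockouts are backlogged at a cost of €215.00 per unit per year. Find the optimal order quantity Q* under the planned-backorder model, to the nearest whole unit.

Annual demand D = 720 × 50 = 36,000.
With planned backorders, Q* = √(2DS/H) · √((H+B)/B).
√(2DS/H) = √(2 × 36,000 × 326 / 18.9) = 1114.408.
√((H+B)/B) = √((18.9+215)/215) = 1.0430.
Q* ≈ 1162.358.

Q* ≈ 1,162 vials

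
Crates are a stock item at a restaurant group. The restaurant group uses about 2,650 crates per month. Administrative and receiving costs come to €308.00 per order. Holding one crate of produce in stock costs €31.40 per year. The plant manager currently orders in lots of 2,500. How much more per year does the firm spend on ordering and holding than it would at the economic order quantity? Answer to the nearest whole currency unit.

Extra cost ≈ €18,367 per year

Annual demand D = 2,650 × 12 = 31,800.
EOQ = √(2DS/H) = √(2 × 31,800 × 308 / 31.4) ≈ 789.84.
Cost at Q* = (D/Q*)S + (Q*/2)H = √(2DSH) ≈ €24,800.97.
Cost at Q = 2,500: (31,800/2,500)×308 + (2,500/2)×31.4 = €3,917.76 + €39,250.00 = €43,167.76.
Excess = €43,167.76 − €24,800.97 = €18,366.79.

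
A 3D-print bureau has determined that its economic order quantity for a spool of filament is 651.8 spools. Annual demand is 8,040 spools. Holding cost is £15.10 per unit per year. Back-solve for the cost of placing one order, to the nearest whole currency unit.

The basic EOQ model gives Q* = √(2DS/H); rearrange for the unknown.
From Q* = √(2DS/H): S = Q*²H / (2D) = 651.8² × 15.1 / (2 × 8,040) = 398.9511.

S ≈ £399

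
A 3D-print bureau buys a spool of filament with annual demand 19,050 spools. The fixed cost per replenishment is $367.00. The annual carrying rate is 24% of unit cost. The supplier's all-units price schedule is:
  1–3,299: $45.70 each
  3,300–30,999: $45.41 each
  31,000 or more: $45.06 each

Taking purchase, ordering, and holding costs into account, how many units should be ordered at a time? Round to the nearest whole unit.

Holding cost per unit per year at price C is H = 0.24·C.
Evaluate total cost at each tier's feasible EOQ or, if the EOQ is below the tier, at the tier's minimum quantity.
EOQ at $45.70 = 1129.1 (feasible in tier 1): TC = 19,050×$45.70 + (19,050/1129.1)×367 + (1129.1/2)×0.24×$45.70 = $882,968.95.
EOQ at $45.41 = 1132.7 < 3300, so use break Q=3300: TC = 19,050×$45.41 + (19,050/3300.0)×367 + (3300.0/2)×0.24×$45.41 = $885,161.45.
EOQ at $45.06 = 1137.1 < 31000, so use break Q=31000: TC = 19,050×$45.06 + (19,050/31000.0)×367 + (31000.0/2)×0.24×$45.06 = $1,026,241.73.
Lowest total cost is $882,968.95 at Q = 1129.1.

Q* ≈ 1,129 spools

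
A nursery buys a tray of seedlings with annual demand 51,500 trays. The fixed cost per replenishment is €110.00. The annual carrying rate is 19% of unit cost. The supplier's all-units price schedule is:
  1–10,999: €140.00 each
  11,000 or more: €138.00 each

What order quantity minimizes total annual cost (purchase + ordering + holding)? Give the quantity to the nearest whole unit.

Q* ≈ 653 trays

Holding cost per unit per year at price C is H = 0.19·C.
Candidates are each tier's EOQ (if it falls in that tier) and each price-break quantity.
EOQ at €140.00 = 652.6 (feasible in tier 1): TC = 51,500×€140.00 + (51,500/652.6)×110 + (652.6/2)×0.19×€140.00 = €7,227,360.24.
EOQ at €138.00 = 657.4 < 11000, so use break Q=11000: TC = 51,500×€138.00 + (51,500/11000.0)×110 + (11000.0/2)×0.19×€138.00 = €7,251,725.00.
Lowest total cost is €7,227,360.24 at Q = 652.6.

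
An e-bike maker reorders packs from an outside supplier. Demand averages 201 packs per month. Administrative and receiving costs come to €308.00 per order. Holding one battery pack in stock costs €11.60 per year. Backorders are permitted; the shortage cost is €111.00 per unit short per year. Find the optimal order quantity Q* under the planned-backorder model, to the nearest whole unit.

Annual demand D = 201 × 12 = 2,412.
With planned backorders, Q* = √(2DS/H) · √((H+B)/B).
√(2DS/H) = √(2 × 2,412 × 308 / 11.6) = 357.890.
√((H+B)/B) = √((11.6+111)/111) = 1.0510.
Q* ≈ 376.126.

Q* ≈ 376 packs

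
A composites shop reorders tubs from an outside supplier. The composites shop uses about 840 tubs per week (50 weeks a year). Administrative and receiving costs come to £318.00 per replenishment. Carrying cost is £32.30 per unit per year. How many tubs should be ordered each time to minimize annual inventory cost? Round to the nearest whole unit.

Annual demand D = 840 × 50 = 42,000.
EOQ = √(2DS / H) = √(2 × 42,000 × 318 / 32.3).
= √(26,712,000 / 32.3) = √826,996.904 ≈ 909.394.

Q* ≈ 909 tubs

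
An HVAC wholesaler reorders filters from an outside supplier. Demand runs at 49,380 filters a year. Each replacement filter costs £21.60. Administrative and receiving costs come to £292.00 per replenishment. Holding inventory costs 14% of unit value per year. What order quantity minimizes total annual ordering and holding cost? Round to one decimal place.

Q* ≈ 3,088.1 filters

Holding cost H = 0.14 × £21.60 = £3.0240 per unit per year.
EOQ = √(2DS / H) = √(2 × 49,380 × 292 / 3.024).
= √(28,837,920 / 3.024) = √9,536,349.2063 ≈ 3088.098.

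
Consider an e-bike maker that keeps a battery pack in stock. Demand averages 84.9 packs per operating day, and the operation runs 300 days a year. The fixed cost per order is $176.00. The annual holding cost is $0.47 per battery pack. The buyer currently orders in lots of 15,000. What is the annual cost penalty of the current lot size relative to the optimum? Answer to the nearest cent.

Extra cost ≈ $1,771.10 per year

Annual demand D = 84.9 × 300 = 25,470.
EOQ = √(2DS/H) = √(2 × 25,470 × 176 / 0.47) ≈ 4367.54.
Cost at Q* = (D/Q*)S + (Q*/2)H = √(2DSH) ≈ $2,052.74.
Cost at Q = 15,000: (25,470/15,000)×176 + (15,000/2)×0.47 = $298.85 + $3,525.00 = $3,823.85.
Excess = $3,823.85 − $2,052.74 = $1,771.10.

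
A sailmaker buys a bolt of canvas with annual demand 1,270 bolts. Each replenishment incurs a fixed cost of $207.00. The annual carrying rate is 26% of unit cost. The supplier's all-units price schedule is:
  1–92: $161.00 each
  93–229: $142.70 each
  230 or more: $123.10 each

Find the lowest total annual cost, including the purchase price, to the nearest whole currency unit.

TC* ≈ $161,161

Holding cost per unit per year at price C is H = 0.26·C.
Evaluate total cost at each tier's feasible EOQ or, if the EOQ is below the tier, at the tier's minimum quantity.
Tier 1 ($161.00): EOQ = 112.1 exceeds tier's upper bound 92, so this tier is dominated.
EOQ at $142.70 = 119.0 (feasible in tier 2): TC = 1,270×$142.70 + (1,270/119.0)×207 + (119.0/2)×0.26×$142.70 = $185,645.73.
EOQ at $123.10 = 128.2 < 230, so use break Q=230: TC = 1,270×$123.10 + (1,270/230.0)×207 + (230.0/2)×0.26×$123.10 = $161,160.69.
Lowest total cost among the candidates is at Q = 230.0.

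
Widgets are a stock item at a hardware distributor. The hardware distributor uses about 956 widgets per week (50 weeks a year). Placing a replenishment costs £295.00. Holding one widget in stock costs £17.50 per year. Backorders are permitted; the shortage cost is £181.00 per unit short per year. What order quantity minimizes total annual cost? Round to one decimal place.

Q* ≈ 1,329.4 widgets

Annual demand D = 956 × 50 = 47,800.
With planned backorders, Q* = √(2DS/H) · √((H+B)/B).
√(2DS/H) = √(2 × 47,800 × 295 / 17.5) = 1269.466.
√((H+B)/B) = √((17.5+181)/181) = 1.0472.
Q* ≈ 1329.419.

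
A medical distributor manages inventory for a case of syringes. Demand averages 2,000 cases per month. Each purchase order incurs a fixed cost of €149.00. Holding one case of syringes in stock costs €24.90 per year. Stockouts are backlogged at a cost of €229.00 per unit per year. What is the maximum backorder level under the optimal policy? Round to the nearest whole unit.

Annual demand D = 2,000 × 12 = 24,000.
With planned backorders, Q* = √(2DS/H) · √((H+B)/B).
√(2DS/H) = √(2 × 24,000 × 149 / 24.9) = 535.937.
√((H+B)/B) = √((24.9+229)/229) = 1.0530.
Q* ≈ 564.323.
S* = Q* · H/(H+B) = 564.323 × 24.9/253.9 ≈ 55.343.

S* ≈ 55 cases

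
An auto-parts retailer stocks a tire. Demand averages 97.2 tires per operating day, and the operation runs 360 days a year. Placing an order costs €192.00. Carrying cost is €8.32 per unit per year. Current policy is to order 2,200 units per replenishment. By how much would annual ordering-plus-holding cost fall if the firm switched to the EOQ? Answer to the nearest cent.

Extra cost ≈ €1,632.52 per year

Annual demand D = 97.2 × 360 = 34,992.
EOQ = √(2DS/H) = √(2 × 34,992 × 192 / 8.32) ≈ 1270.83.
Cost at Q* = (D/Q*)S + (Q*/2)H = √(2DSH) ≈ €10,573.33.
Cost at Q = 2,200: (34,992/2,200)×192 + (2,200/2)×8.32 = €3,053.85 + €9,152.00 = €12,205.85.
Excess = €12,205.85 − €10,573.33 = €1,632.52.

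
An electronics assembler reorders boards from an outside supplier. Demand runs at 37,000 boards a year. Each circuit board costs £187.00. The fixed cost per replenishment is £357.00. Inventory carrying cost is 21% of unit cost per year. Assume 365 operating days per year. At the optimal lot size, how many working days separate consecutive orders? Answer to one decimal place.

Holding cost H = 0.21 × £187.00 = £39.2700 per unit per year.
Q* = √(2DS/H) = √(2 × 37,000 × 357 / 39.27) ≈ 820.20.
Cycle time = Q*/D × 365 = 820.20 / 37,000 × 365 ≈ 8.091 days.

T ≈ 8.1 days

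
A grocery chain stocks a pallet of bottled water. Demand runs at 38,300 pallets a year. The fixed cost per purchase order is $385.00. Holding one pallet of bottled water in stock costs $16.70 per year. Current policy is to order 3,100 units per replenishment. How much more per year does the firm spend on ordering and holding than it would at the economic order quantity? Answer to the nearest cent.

Extra cost ≈ $8,449.28 per year

EOQ = √(2DS/H) = √(2 × 38,300 × 385 / 16.7) ≈ 1328.88.
Cost at Q* = (D/Q*)S + (Q*/2)H = √(2DSH) ≈ $22,192.33.
Cost at Q = 3,100: (38,300/3,100)×385 + (3,100/2)×16.7 = $4,756.61 + $25,885.00 = $30,641.61.
Excess = $30,641.61 − $22,192.33 = $8,449.28.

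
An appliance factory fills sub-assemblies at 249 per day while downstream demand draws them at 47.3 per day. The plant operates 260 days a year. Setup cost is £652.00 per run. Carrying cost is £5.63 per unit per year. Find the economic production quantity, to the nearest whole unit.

Q* ≈ 1,875 sub-assemblies

Annual demand D = 47.3 × 260 = 12,298.
Production build-up factor (1 − d/p) = 1 − 47.3/249 = 0.8100.
Q* = √(2DS / (H(1 − d/p))) = √(2 × 12,298 × 652 / (5.63 × 0.8100)).
= √(16,036,592 / 4.5605) ≈ 1875.204.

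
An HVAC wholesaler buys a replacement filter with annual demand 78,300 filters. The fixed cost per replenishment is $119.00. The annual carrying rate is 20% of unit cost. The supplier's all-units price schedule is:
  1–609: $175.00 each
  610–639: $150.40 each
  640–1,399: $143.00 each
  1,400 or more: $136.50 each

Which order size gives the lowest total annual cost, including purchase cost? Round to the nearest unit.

Holding cost per unit per year at price C is H = 0.20·C.
Candidates are each tier's EOQ (if it falls in that tier) and each price-break quantity.
Tier 1 ($175.00): EOQ = 729.7 exceeds tier's upper bound 609, so this tier is dominated.
Tier 2 ($150.40): EOQ = 787.1 exceeds tier's upper bound 639, so this tier is dominated.
EOQ at $143.00 = 807.2 (feasible in tier 3): TC = 78,300×$143.00 + (78,300/807.2)×119 + (807.2/2)×0.20×$143.00 = $11,219,986.20.
EOQ at $136.50 = 826.2 < 1400, so use break Q=1400: TC = 78,300×$136.50 + (78,300/1400.0)×119 + (1400.0/2)×0.20×$136.50 = $10,713,715.50.
Lowest total cost is $10,713,715.50 at Q = 1400.0.

Q* ≈ 1,400 filters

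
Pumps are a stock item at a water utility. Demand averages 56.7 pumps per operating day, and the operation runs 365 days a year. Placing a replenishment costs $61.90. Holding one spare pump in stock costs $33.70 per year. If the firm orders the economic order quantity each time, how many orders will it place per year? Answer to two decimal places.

Annual demand D = 56.7 × 365 = 20,695.5.
The optimal lot size = √(2DS/H) = √(2 × 20,695.5 × 61.9 / 33.7) ≈ 275.73.
Orders per year = D / Q* = 20,695.5 / 275.73 ≈ 75.057.

N ≈ 75.06 orders per year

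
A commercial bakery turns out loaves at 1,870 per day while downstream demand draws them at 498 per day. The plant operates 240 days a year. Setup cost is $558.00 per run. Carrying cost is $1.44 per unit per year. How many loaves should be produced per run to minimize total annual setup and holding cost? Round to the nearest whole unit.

Annual demand D = 498 × 240 = 119,520.
Production build-up factor (1 − d/p) = 1 − 498/1,870 = 0.7337.
Q* = √(2DS / (H(1 − d/p))) = √(2 × 119,520 × 558 / (1.44 × 0.7337)).
= √(133,384,320 / 1.0565) ≈ 11236.082.

Q* ≈ 11,236 loaves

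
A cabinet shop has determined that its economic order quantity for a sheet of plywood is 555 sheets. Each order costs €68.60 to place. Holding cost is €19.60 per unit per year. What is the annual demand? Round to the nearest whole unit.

D ≈ 44,004 sheets per year

Invert the EOQ relation Q*² = 2DS/H.
From Q* = √(2DS/H): D = Q*²H / (2S) = 555² × 19.6 / (2 × 68.6) = 44003.571.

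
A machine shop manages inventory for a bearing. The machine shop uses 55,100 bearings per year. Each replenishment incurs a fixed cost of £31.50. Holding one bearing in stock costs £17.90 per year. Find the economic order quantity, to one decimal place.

Q* ≈ 440.4 bearings

EOQ = √(2DS / H) = √(2 × 55,100 × 31.5 / 17.9).
= √(3,471,300 / 17.9) = √193,927.3743 ≈ 440.372.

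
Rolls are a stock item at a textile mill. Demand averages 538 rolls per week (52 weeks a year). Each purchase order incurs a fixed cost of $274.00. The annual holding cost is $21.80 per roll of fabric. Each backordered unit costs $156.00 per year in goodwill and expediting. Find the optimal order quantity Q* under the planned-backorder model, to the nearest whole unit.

Q* ≈ 895 rolls

Annual demand D = 538 × 52 = 27,976.
With planned backorders, Q* = √(2DS/H) · √((H+B)/B).
√(2DS/H) = √(2 × 27,976 × 274 / 21.8) = 838.600.
√((H+B)/B) = √((21.8+156)/156) = 1.0676.
Q* ≈ 895.279.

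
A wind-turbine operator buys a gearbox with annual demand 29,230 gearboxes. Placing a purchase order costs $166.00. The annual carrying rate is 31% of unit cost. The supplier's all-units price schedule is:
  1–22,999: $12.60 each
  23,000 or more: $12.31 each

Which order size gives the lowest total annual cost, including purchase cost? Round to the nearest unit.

Holding cost per unit per year at price C is H = 0.31·C.
For each price level, check whether its EOQ is feasible; otherwise the best quantity at that price is the breakpoint.
EOQ at $12.60 = 1576.2 (feasible in tier 1): TC = 29,230×$12.60 + (29,230/1576.2)×166 + (1576.2/2)×0.31×$12.60 = $374,454.72.
EOQ at $12.31 = 1594.7 < 23000, so use break Q=23000: TC = 29,230×$12.31 + (29,230/23000.0)×166 + (23000.0/2)×0.31×$12.31 = $403,917.41.
Lowest total cost is $374,454.72 at Q = 1576.2.

Q* ≈ 1,576 gearboxes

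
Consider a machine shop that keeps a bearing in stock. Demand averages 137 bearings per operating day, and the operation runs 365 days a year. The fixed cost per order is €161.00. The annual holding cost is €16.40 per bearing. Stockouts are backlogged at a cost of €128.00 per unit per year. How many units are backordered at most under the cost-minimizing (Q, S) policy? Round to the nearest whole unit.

Annual demand D = 137 × 365 = 50,005.
With planned backorders, Q* = √(2DS/H) · √((H+B)/B).
√(2DS/H) = √(2 × 50,005 × 161 / 16.4) = 990.861.
√((H+B)/B) = √((16.4+128)/128) = 1.0621.
Q* ≈ 1052.425.
S* = Q* · H/(H+B) = 1052.425 × 16.4/144.4 ≈ 119.528.

S* ≈ 120 bearings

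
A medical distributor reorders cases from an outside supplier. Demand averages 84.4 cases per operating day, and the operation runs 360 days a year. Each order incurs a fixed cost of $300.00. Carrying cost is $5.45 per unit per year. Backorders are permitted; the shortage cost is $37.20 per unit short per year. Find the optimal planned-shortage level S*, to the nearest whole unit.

S* ≈ 250 cases

Annual demand D = 84.4 × 360 = 30,384.
With planned backorders, Q* = √(2DS/H) · √((H+B)/B).
√(2DS/H) = √(2 × 30,384 × 300 / 5.45) = 1828.942.
√((H+B)/B) = √((5.45+37.2)/37.2) = 1.0707.
Q* ≈ 1958.339.
S* = Q* · H/(H+B) = 1958.339 × 5.45/42.65 ≈ 250.245.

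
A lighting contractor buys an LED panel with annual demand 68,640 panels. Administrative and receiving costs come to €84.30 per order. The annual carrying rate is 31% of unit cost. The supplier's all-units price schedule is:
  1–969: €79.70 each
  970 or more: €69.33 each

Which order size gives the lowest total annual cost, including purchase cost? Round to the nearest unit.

Holding cost per unit per year at price C is H = 0.31·C.
Evaluate total cost at each tier's feasible EOQ or, if the EOQ is below the tier, at the tier's minimum quantity.
EOQ at €79.70 = 684.4 (feasible in tier 1): TC = 68,640×€79.70 + (68,640/684.4)×84.3 + (684.4/2)×0.31×€79.70 = €5,487,517.37.
EOQ at €69.33 = 733.8 < 970, so use break Q=970: TC = 68,640×€69.33 + (68,640/970.0)×84.3 + (970.0/2)×0.31×€69.33 = €4,775,200.28.
Lowest total cost is €4,775,200.28 at Q = 970.0.

Q* ≈ 970 panels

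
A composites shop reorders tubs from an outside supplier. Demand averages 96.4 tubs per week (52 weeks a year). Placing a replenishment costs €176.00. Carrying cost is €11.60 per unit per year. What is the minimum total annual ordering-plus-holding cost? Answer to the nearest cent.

Annual demand D = 96.4 × 52 = 5,012.8.
The optimal lot size = √(2DS/H) = √(2 × 5,012.8 × 176 / 11.6) ≈ 390.02.
At Q*, ordering cost (D/Q*)S equals holding cost (Q*/2)H, each = √(DSH/2).
Minimum total = √(2DSH) = √(2 × 5,012.8 × 176 × 11.6) ≈ 4524.187.

TC* ≈ €4,524.19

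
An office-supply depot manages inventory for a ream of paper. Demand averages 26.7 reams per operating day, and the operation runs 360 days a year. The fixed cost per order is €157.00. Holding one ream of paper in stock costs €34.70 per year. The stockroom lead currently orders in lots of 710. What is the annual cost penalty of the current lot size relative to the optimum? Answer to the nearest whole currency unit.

Annual demand D = 26.7 × 360 = 9,612.
EOQ = √(2DS/H) = √(2 × 9,612 × 157 / 34.7) ≈ 294.92.
Cost at Q* = (D/Q*)S + (Q*/2)H = √(2DSH) ≈ €10,233.79.
Cost at Q = 710: (9,612/710)×157 + (710/2)×34.7 = €2,125.47 + €12,318.50 = €14,443.97.
Excess = €14,443.97 − €10,233.79 = €4,210.18.

Extra cost ≈ €4,210 per year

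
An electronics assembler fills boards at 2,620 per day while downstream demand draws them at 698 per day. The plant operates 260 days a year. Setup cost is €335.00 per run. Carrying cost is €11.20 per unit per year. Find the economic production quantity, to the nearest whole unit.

Annual demand D = 698 × 260 = 181,480.
Production build-up factor (1 − d/p) = 1 − 698/2,620 = 0.7336.
Q* = √(2DS / (H(1 − d/p))) = √(2 × 181,480 × 335 / (11.2 × 0.7336)).
= √(121,591,600 / 8.2162) ≈ 3846.952.

Q* ≈ 3,847 boards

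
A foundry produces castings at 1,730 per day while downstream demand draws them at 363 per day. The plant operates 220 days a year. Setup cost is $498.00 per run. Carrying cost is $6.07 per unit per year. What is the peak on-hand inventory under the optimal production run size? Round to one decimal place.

I_max ≈ 3,217.8 castings

Annual demand D = 363 × 220 = 79,860.
Production build-up factor (1 − d/p) = 1 − 363/1,730 = 0.7902.
Q* = √(2DS / (H(1 − d/p))) = √(2 × 79,860 × 498 / (6.07 × 0.7902)).
= √(79,540,560 / 4.7964) ≈ 4072.291.
Maximum inventory = Q*(1 − d/p) = 4072.291 × 0.7902 ≈ 3217.816.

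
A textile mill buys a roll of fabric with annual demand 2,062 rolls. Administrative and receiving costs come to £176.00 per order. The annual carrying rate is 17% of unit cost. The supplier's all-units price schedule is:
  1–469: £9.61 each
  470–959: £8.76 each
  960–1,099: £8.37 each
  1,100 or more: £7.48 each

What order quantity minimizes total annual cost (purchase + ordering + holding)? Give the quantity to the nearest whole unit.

Q* ≈ 1,100 rolls

Holding cost per unit per year at price C is H = 0.17·C.
For each price level, check whether its EOQ is feasible; otherwise the best quantity at that price is the breakpoint.
Tier 1 (£9.61): EOQ = 666.5 exceeds tier's upper bound 469, so this tier is dominated.
EOQ at £8.76 = 698.1 (feasible in tier 2): TC = 2,062×£8.76 + (2,062/698.1)×176 + (698.1/2)×0.17×£8.76 = £19,102.78.
EOQ at £8.37 = 714.2 < 960, so use break Q=960: TC = 2,062×£8.37 + (2,062/960.0)×176 + (960.0/2)×0.17×£8.37 = £18,319.97.
EOQ at £7.48 = 755.5 < 1100, so use break Q=1100: TC = 2,062×£7.48 + (2,062/1100.0)×176 + (1100.0/2)×0.17×£7.48 = £16,453.06.
Lowest total cost is £16,453.06 at Q = 1100.0.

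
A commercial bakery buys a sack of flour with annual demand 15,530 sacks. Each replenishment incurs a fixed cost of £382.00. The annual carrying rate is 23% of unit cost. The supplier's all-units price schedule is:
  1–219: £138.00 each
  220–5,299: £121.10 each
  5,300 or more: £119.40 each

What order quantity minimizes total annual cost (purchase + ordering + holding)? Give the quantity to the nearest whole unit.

Q* ≈ 653 sacks

Holding cost per unit per year at price C is H = 0.23·C.
For each price level, check whether its EOQ is feasible; otherwise the best quantity at that price is the breakpoint.
Tier 1 (£138.00): EOQ = 611.4 exceeds tier's upper bound 219, so this tier is dominated.
EOQ at £121.10 = 652.7 (feasible in tier 2): TC = 15,530×£121.10 + (15,530/652.7)×382 + (652.7/2)×0.23×£121.10 = £1,898,861.93.
EOQ at £119.40 = 657.3 < 5300, so use break Q=5300: TC = 15,530×£119.40 + (15,530/5300.0)×382 + (5300.0/2)×0.23×£119.40 = £1,928,175.63.
Lowest total cost is £1,898,861.93 at Q = 652.7.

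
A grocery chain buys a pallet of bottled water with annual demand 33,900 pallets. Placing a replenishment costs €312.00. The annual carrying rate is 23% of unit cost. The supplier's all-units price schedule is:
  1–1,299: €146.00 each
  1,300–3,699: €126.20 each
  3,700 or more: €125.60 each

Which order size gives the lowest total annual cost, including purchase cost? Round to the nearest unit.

Holding cost per unit per year at price C is H = 0.23·C.
Candidates are each tier's EOQ (if it falls in that tier) and each price-break quantity.
EOQ at €146.00 = 793.7 (feasible in tier 1): TC = 33,900×€146.00 + (33,900/793.7)×312 + (793.7/2)×0.23×€146.00 = €4,976,052.16.
EOQ at €126.20 = 853.7 < 1300, so use break Q=1300: TC = 33,900×€126.20 + (33,900/1300.0)×312 + (1300.0/2)×0.23×€126.20 = €4,305,182.90.
EOQ at €125.60 = 855.7 < 3700, so use break Q=3700: TC = 33,900×€125.60 + (33,900/3700.0)×312 + (3700.0/2)×0.23×€125.60 = €4,314,141.39.
Lowest total cost is €4,305,182.90 at Q = 1300.0.

Q* ≈ 1,300 pallets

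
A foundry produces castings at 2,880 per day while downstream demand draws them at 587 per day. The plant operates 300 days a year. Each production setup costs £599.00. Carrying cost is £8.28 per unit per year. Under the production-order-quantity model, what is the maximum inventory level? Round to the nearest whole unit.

I_max ≈ 4,504 castings

Annual demand D = 587 × 300 = 176,100.
Production build-up factor (1 − d/p) = 1 − 587/2,880 = 0.7962.
Q* = √(2DS / (H(1 − d/p))) = √(2 × 176,100 × 599 / (8.28 × 0.7962)).
= √(210,967,800 / 6.5924) ≈ 5657.012.
Maximum inventory = Q*(1 − d/p) = 5657.012 × 0.7962 ≈ 4504.003.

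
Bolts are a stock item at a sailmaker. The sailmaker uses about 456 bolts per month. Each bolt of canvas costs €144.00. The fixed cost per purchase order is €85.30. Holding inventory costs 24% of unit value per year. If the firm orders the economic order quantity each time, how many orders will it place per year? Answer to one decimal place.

N ≈ 33.3 orders per year

Annual demand D = 456 × 12 = 5,472.
Holding cost H = 0.24 × €144.00 = €34.5600 per unit per year.
Q* = √(2DS/H) = √(2 × 5,472 × 85.3 / 34.56) ≈ 164.35.
Orders per year = D / Q* = 5,472 / 164.35 ≈ 33.294.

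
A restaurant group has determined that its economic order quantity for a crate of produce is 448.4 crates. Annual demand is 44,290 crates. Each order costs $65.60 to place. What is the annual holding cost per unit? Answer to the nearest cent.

H ≈ $28.90

Invert the EOQ relation Q*² = 2DS/H.
From Q* = √(2DS/H): H = 2DS / Q*² = 2 × 44,290 × 65.6 / 448.4² = 28.9007.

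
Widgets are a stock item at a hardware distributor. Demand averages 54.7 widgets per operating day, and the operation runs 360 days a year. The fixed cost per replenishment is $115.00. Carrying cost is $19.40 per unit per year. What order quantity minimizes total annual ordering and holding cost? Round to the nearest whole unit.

Q* ≈ 483 widgets

Annual demand D = 54.7 × 360 = 19,692.
EOQ = √(2DS / H) = √(2 × 19,692 × 115 / 19.4).
= √(4,529,160 / 19.4) = √233,461.8557 ≈ 483.179.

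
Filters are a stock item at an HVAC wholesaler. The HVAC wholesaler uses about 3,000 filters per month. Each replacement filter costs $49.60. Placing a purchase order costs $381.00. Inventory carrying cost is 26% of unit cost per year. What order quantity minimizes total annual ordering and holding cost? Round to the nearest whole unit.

Annual demand D = 3,000 × 12 = 36,000.
Holding cost H = 0.26 × $49.60 = $12.8960 per unit per year.
EOQ = √(2DS / H) = √(2 × 36,000 × 381 / 12.896).
= √(27,432,000 / 12.896) = √2,127,171.2159 ≈ 1458.483.

Q* ≈ 1,458 filters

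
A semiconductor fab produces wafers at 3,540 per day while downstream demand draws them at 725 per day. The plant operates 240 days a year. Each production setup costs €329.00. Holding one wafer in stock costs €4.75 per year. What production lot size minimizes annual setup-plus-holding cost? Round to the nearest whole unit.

Q* ≈ 5,506 wafers

Annual demand D = 725 × 240 = 174,000.
Production build-up factor (1 − d/p) = 1 − 725/3,540 = 0.7952.
Q* = √(2DS / (H(1 − d/p))) = √(2 × 174,000 × 329 / (4.75 × 0.7952)).
= √(114,492,000 / 3.7772) ≈ 5505.582.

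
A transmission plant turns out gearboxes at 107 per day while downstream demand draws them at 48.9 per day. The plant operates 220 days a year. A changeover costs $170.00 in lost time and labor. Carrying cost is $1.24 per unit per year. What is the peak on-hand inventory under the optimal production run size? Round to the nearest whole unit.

Annual demand D = 48.9 × 220 = 10,758.
Production build-up factor (1 − d/p) = 1 − 48.9/107 = 0.5430.
Q* = √(2DS / (H(1 − d/p))) = √(2 × 10,758 × 170 / (1.24 × 0.5430)).
= √(3,657,720 / 0.6733) ≈ 2330.764.
Maximum inventory = Q*(1 − d/p) = 2330.764 × 0.5430 ≈ 1265.583.

I_max ≈ 1,266 gearboxes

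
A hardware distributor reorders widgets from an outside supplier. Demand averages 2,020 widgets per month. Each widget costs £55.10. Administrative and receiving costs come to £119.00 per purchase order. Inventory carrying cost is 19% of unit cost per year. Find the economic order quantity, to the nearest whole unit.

Q* ≈ 742 widgets

Annual demand D = 2,020 × 12 = 24,240.
Holding cost H = 0.19 × £55.10 = £10.4690 per unit per year.
EOQ = √(2DS / H) = √(2 × 24,240 × 119 / 10.469).
= √(5,769,120 / 10.469) = √551,066.9596 ≈ 742.339.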